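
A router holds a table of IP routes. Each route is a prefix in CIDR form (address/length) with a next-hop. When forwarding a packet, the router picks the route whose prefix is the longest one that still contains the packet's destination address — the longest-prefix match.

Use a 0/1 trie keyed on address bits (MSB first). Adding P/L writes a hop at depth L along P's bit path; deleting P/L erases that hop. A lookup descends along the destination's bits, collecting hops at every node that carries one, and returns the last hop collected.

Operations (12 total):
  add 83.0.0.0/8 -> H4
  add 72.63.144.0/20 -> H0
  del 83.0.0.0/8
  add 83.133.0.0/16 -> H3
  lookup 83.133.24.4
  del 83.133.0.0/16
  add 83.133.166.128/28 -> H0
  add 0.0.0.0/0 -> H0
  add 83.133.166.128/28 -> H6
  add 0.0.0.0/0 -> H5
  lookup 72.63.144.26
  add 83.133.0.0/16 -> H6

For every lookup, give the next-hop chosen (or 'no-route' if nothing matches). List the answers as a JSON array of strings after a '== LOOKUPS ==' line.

Apply in order:
  + 83.0.0.0/8 (H4) depth=8
  + 72.63.144.0/20 (H0) depth=20
  - 83.0.0.0/8 clear@8
  + 83.133.0.0/16 (H3) depth=16
  lookup 83.133.24.4: bits 0101001110000101 walk d0:-→d1:-→d2:-→d3:-→d4:-→d5:-→d6:-→d7:-→d8:-→d9:-→d10:-→d11:-→d12:-→d13:-→d14:-→d15:-→d16:H3 -> H3
  - 83.133.0.0/16 clear@16
  + 83.133.166.128/28 (H0) depth=28
  + 0.0.0.0/0 (H0) depth=0
  + 83.133.166.128/28 (H6) depth=28
  + 0.0.0.0/0 (H5) depth=0
  lookup 72.63.144.26: bits 01001000001111111001 walk d0:H5→d1:-→d2:-→d3:-→d4:-→d5:-→d6:-→d7:-→d8:-→d9:-→d10:-→d11:-→d12:-→d13:-→d14:-→d15:-→d16:-→d17:-→d18:-→d19:-→d20:H0 -> H0
  + 83.133.0.0/16 (H6) depth=16

== LOOKUPS ==
["H3","H0"]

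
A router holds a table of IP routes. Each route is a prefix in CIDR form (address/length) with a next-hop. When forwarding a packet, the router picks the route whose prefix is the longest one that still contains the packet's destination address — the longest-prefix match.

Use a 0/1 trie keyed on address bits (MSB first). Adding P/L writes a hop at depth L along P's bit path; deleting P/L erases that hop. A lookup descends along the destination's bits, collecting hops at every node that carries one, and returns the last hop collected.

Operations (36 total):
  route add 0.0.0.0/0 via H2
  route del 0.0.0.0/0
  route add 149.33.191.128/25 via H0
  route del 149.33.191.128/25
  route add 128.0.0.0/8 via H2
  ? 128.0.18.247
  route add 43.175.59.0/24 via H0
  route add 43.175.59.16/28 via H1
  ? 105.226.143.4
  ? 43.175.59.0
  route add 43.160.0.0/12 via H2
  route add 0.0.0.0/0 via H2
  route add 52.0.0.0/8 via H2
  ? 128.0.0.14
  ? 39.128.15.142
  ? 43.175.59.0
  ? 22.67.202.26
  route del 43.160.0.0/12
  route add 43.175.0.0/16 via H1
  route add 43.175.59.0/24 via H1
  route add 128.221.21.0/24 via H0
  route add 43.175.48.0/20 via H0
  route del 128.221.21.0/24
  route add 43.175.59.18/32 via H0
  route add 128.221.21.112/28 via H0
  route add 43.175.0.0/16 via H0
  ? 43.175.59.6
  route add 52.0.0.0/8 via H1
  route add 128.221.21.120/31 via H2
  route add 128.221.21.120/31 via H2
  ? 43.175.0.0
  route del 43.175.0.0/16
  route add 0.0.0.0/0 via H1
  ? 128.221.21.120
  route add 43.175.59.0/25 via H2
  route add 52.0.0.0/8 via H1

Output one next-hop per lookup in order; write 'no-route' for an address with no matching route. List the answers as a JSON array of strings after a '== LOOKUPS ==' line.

Apply in order:
  + 0.0.0.0/0 (H2) depth=0
  del 0.0.0.0/0 (clear depth 0)
  + 149.33.191.128/25 (H0) depth=25
  del 149.33.191.128/25 (clear depth 25)
  + 128.0.0.0/8 (H2) depth=8
  ? 128.0.18.247  path d0:-→d1:-→d2:-→d3:-→d4:-→d5:-→d6:-→d7:-→d8:H2  best=H2
  + 43.175.59.0/24 (H0) depth=24
  + 43.175.59.16/28 (H1) depth=28
  ? 105.226.143.4  path d0:-→d1:-  best=no-route
  ? 43.175.59.0  path d0:-→d1:-→d2:-→d3:-→d4:-→d5:-→d6:-→d7:-→d8:-→d9:-→d10:-→d11:-→d12:-→d13:-→d14:-→d15:-→d16:-→d17:-→d18:-→d19:-→d20:-→d21:-→d22:-→d23:-→d24:H0→d25:-→d26:-→d27:-  best=H0
  + 43.160.0.0/12 (H2) depth=12
  + 0.0.0.0/0 (H2) depth=0
  + 52.0.0.0/8 (H2) depth=8
  ? 128.0.0.14  path d0:H2→d1:-→d2:-→d3:-→d4:-→d5:-→d6:-→d7:-→d8:H2  best=H2
  ? 39.128.15.142  path d0:H2→d1:-→d2:-→d3:-→d4:-  best=H2
  ? 43.175.59.0  path d0:H2→d1:-→d2:-→d3:-→d4:-→d5:-→d6:-→d7:-→d8:-→d9:-→d10:-→d11:-→d12:H2→d13:-→d14:-→d15:-→d16:-→d17:-→d18:-→d19:-→d20:-→d21:-→d22:-→d23:-→d24:H0→d25:-→d26:-→d27:-  best=H0
  ? 22.67.202.26  path d0:H2→d1:-→d2:-  best=H2
  del 43.160.0.0/12 (clear depth 12)
  + 43.175.0.0/16 (H1) depth=16
  + 43.175.59.0/24 (H1) depth=24
  + 128.221.21.0/24 (H0) depth=24
  + 43.175.48.0/20 (H0) depth=20
  del 128.221.21.0/24 (clear depth 24)
  + 43.175.59.18/32 (H0) depth=32
  + 128.221.21.112/28 (H0) depth=28
  + 43.175.0.0/16 (H0) depth=16
  ? 43.175.59.6  path d0:H2→d1:-→d2:-→d3:-→d4:-→d5:-→d6:-→d7:-→d8:-→d9:-→d10:-→d11:-→d12:-→d13:-→d14:-→d15:-→d16:H0→d17:-→d18:-→d19:-→d20:H0→d21:-→d22:-→d23:-→d24:H1→d25:-→d26:-→d27:-  best=H1
  + 52.0.0.0/8 (H1) depth=8
  + 128.221.21.120/31 (H2) depth=31
  + 128.221.21.120/31 (H2) depth=31
  ? 43.175.0.0  path d0:H2→d1:-→d2:-→d3:-→d4:-→d5:-→d6:-→d7:-→d8:-→d9:-→d10:-→d11:-→d12:-→d13:-→d14:-→d15:-→d16:H0→d17:-→d18:-  best=H0
  del 43.175.0.0/16 (clear depth 16)
  + 0.0.0.0/0 (H1) depth=0
  ? 128.221.21.120  path d0:H1→d1:-→d2:-→d3:-→d4:-→d5:-→d6:-→d7:-→d8:H2→d9:-→d10:-→d11:-→d12:-→d13:-→d14:-→d15:-→d16:-→d17:-→d18:-→d19:-→d20:-→d21:-→d22:-→d23:-→d24:-→d25:-→d26:-→d27:-→d28:H0→d29:-→d30:-→d31:H2  best=H2
  + 43.175.59.0/25 (H2) depth=25
  + 52.0.0.0/8 (H1) depth=8

== LOOKUPS ==
["H2","no-route","H0","H2","H2","H0","H2","H1","H0","H2"]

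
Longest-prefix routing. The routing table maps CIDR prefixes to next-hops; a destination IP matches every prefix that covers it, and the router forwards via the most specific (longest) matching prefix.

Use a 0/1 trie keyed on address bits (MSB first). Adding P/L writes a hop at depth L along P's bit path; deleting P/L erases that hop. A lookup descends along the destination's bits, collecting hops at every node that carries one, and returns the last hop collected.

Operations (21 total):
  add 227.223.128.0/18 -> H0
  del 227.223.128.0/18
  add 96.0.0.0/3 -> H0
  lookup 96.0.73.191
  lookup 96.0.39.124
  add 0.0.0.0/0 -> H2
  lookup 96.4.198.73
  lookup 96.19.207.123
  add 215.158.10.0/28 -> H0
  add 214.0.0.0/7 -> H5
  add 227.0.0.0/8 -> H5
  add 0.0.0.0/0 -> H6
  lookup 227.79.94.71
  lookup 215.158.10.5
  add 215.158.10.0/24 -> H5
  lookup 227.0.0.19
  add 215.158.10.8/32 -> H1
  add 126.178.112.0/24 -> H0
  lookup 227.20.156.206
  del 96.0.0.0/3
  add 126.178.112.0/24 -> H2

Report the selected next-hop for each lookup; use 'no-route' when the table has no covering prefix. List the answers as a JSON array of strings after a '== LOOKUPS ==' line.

Process each operation:
  + 227.223.128.0/18 (H0) depth=18
  del 227.223.128.0/18 (clear depth 18)
  + 96.0.0.0/3 (H0) depth=3
  ? 96.0.73.191  path d0:-→d1:-→d2:-→d3:H0  best=H0
  ? 96.0.39.124  path d0:-→d1:-→d2:-→d3:H0  best=H0
  + 0.0.0.0/0 (H2) depth=0
  ? 96.4.198.73  path d0:H2→d1:-→d2:-→d3:H0  best=H0
  ? 96.19.207.123  path d0:H2→d1:-→d2:-→d3:H0  best=H0
  + 215.158.10.0/28 (H0) depth=28
  + 214.0.0.0/7 (H5) depth=7
  + 227.0.0.0/8 (H5) depth=8
  + 0.0.0.0/0 (H6) depth=0
  ? 227.79.94.71  path d0:H6→d1:-→d2:-→d3:-→d4:-→d5:-→d6:-→d7:-→d8:H5  best=H5
  ? 215.158.10.5  path d0:H6→d1:-→d2:-→d3:-→d4:-→d5:-→d6:-→d7:H5→d8:-→d9:-→d10:-→d11:-→d12:-→d13:-→d14:-→d15:-→d16:-→d17:-→d18:-→d19:-→d20:-→d21:-→d22:-→d23:-→d24:-→d25:-→d26:-→d27:-→d28:H0  best=H0
  + 215.158.10.0/24 (H5) depth=24
  ? 227.0.0.19  path d0:H6→d1:-→d2:-→d3:-→d4:-→d5:-→d6:-→d7:-→d8:H5  best=H5
  + 215.158.10.8/32 (H1) depth=32
  + 126.178.112.0/24 (H0) depth=24
  ? 227.20.156.206  path d0:H6→d1:-→d2:-→d3:-→d4:-→d5:-→d6:-→d7:-→d8:H5  best=H5
  del 96.0.0.0/3 (clear depth 3)
  + 126.178.112.0/24 (H2) depth=24

== LOOKUPS ==
["H0","H0","H0","H0","H5","H0","H5","H5"]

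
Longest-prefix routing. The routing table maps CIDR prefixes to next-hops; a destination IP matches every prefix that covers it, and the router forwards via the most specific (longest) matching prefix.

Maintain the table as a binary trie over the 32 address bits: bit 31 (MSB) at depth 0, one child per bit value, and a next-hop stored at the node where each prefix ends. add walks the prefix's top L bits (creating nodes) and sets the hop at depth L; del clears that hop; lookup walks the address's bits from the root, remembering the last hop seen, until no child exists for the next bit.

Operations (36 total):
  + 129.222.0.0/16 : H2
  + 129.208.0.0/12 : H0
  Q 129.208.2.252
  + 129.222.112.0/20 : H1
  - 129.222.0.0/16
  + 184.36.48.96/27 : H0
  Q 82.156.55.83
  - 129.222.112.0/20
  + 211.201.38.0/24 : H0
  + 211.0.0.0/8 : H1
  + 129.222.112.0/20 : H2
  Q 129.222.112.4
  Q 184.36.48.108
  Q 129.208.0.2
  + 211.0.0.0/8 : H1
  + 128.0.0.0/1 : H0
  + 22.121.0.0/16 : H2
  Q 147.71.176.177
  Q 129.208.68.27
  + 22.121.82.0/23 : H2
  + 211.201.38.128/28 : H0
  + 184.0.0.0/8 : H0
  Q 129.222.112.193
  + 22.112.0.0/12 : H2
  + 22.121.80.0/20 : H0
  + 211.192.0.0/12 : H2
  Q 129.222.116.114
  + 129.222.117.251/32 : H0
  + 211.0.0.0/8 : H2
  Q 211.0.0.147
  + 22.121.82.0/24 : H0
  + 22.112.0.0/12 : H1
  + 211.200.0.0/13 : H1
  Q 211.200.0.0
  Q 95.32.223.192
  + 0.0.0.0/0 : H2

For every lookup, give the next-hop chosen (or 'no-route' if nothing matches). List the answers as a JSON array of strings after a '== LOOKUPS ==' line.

Trace:
  + 129.222.0.0/16 (H2) depth=16
  + 129.208.0.0/12 (H0) depth=12
  Q 129.208.2.252: descend 100000011101 ; hops seen [H0] ; pick H0
  + 129.222.112.0/20 (H1) depth=20
  - 129.222.0.0/16 clear@16
  + 184.36.48.96/27 (H0) depth=27
  Q 82.156.55.83: descend ε ; hops seen [∅] ; pick no-route
  - 129.222.112.0/20 clear@20
  + 211.201.38.0/24 (H0) depth=24
  + 211.0.0.0/8 (H1) depth=8
  + 129.222.112.0/20 (H2) depth=20
  Q 129.222.112.4: descend 10000001110111100111 ; hops seen [H0,H2] ; pick H2
  Q 184.36.48.108: descend 101110000010010000110000011 ; hops seen [H0] ; pick H0
  Q 129.208.0.2: descend 100000011101 ; hops seen [H0] ; pick H0
  + 211.0.0.0/8 (H1) depth=8
  + 128.0.0.0/1 (H0) depth=1
  + 22.121.0.0/16 (H2) depth=16
  Q 147.71.176.177: descend 100 ; hops seen [H0] ; pick H0
  Q 129.208.68.27: descend 100000011101 ; hops seen [H0,H0] ; pick H0
  + 22.121.82.0/23 (H2) depth=23
  + 211.201.38.128/28 (H0) depth=28
  + 184.0.0.0/8 (H0) depth=8
  Q 129.222.112.193: descend 10000001110111100111 ; hops seen [H0,H0,H2] ; pick H2
  + 22.112.0.0/12 (H2) depth=12
  + 22.121.80.0/20 (H0) depth=20
  + 211.192.0.0/12 (H2) depth=12
  Q 129.222.116.114: descend 10000001110111100111 ; hops seen [H0,H0,H2] ; pick H2
  + 129.222.117.251/32 (H0) depth=32
  + 211.0.0.0/8 (H2) depth=8
  Q 211.0.0.147: descend 11010011 ; hops seen [H0,H2] ; pick H2
  + 22.121.82.0/24 (H0) depth=24
  + 22.112.0.0/12 (H1) depth=12
  + 211.200.0.0/13 (H1) depth=13
  Q 211.200.0.0: descend 110100111100100 ; hops seen [H0,H2,H2,H1] ; pick H1
  Q 95.32.223.192: descend 0 ; hops seen [∅] ; pick no-route
  + 0.0.0.0/0 (H2) depth=0

== LOOKUPS ==
["H0","no-route","H2","H0","H0","H0","H0","H2","H2","H2","H1","no-route"]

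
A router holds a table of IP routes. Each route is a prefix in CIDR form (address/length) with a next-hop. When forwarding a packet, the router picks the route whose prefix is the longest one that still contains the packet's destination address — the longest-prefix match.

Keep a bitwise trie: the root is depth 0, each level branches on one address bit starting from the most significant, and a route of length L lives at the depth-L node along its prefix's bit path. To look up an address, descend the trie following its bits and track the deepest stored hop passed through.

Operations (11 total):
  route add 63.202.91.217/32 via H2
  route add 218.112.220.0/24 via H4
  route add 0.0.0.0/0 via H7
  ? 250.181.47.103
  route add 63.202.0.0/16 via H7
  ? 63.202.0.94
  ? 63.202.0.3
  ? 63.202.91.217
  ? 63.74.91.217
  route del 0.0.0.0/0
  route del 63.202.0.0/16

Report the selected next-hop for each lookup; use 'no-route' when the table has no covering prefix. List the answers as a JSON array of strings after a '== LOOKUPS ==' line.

Process each operation:
  add 63.202.91.217/32 -> H2 at depth 32
  add 218.112.220.0/24 -> H4 at depth 24
  add 0.0.0.0/0 -> H7 at depth 0
  ? 250.181.47.103  path d0:H7→d1:-→d2:-  best=H7
  add 63.202.0.0/16 -> H7 at depth 16
  ? 63.202.0.94  path d0:H7→d1:-→d2:-→d3:-→d4:-→d5:-→d6:-→d7:-→d8:-→d9:-→d10:-→d11:-→d12:-→d13:-→d14:-→d15:-→d16:H7→d17:-  best=H7
  ? 63.202.0.3  path d0:H7→d1:-→d2:-→d3:-→d4:-→d5:-→d6:-→d7:-→d8:-→d9:-→d10:-→d11:-→d12:-→d13:-→d14:-→d15:-→d16:H7→d17:-  best=H7
  ? 63.202.91.217  path d0:H7→d1:-→d2:-→d3:-→d4:-→d5:-→d6:-→d7:-→d8:-→d9:-→d10:-→d11:-→d12:-→d13:-→d14:-→d15:-→d16:H7→d17:-→d18:-→d19:-→d20:-→d21:-→d22:-→d23:-→d24:-→d25:-→d26:-→d27:-→d28:-→d29:-→d30:-→d31:-→d32:H2  best=H2
  ? 63.74.91.217  path d0:H7→d1:-→d2:-→d3:-→d4:-→d5:-→d6:-→d7:-→d8:-  best=H7
  del 0.0.0.0/0 (clear depth 0)
  del 63.202.0.0/16 (clear depth 16)

== LOOKUPS ==
["H7","H7","H7","H2","H7"]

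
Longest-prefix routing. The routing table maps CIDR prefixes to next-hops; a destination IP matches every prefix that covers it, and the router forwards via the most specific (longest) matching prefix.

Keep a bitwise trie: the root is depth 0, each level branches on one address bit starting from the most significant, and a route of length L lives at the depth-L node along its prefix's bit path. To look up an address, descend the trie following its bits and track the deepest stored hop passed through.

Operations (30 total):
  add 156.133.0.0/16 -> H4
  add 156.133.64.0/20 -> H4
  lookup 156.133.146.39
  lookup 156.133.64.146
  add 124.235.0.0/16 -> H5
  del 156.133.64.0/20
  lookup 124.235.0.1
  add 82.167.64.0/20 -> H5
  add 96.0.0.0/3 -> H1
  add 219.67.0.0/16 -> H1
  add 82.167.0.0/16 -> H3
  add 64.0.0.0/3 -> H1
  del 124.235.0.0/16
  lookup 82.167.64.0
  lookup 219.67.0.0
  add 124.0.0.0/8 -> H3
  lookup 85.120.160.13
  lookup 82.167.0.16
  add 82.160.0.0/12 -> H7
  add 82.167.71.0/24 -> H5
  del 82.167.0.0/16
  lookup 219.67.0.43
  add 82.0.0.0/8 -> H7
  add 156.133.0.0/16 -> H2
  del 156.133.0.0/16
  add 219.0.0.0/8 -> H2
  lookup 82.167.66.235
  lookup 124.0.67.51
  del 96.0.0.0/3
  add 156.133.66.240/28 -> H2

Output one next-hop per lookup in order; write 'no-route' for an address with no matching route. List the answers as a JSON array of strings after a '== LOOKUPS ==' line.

Process each operation:
  + 156.133.0.0/16 (H4) depth=16
  + 156.133.64.0/20 (H4) depth=20
  ? 156.133.146.39  path d0:-→d1:-→d2:-→d3:-→d4:-→d5:-→d6:-→d7:-→d8:-→d9:-→d10:-→d11:-→d12:-→d13:-→d14:-→d15:-→d16:H4  best=H4
  ? 156.133.64.146  path d0:-→d1:-→d2:-→d3:-→d4:-→d5:-→d6:-→d7:-→d8:-→d9:-→d10:-→d11:-→d12:-→d13:-→d14:-→d15:-→d16:H4→d17:-→d18:-→d19:-→d20:H4  best=H4
  + 124.235.0.0/16 (H5) depth=16
  - 156.133.64.0/20 clear@20
  ? 124.235.0.1  path d0:-→d1:-→d2:-→d3:-→d4:-→d5:-→d6:-→d7:-→d8:-→d9:-→d10:-→d11:-→d12:-→d13:-→d14:-→d15:-→d16:H5  best=H5
  + 82.167.64.0/20 (H5) depth=20
  + 96.0.0.0/3 (H1) depth=3
  + 219.67.0.0/16 (H1) depth=16
  + 82.167.0.0/16 (H3) depth=16
  + 64.0.0.0/3 (H1) depth=3
  - 124.235.0.0/16 clear@16
  ? 82.167.64.0  path d0:-→d1:-→d2:-→d3:H1→d4:-→d5:-→d6:-→d7:-→d8:-→d9:-→d10:-→d11:-→d12:-→d13:-→d14:-→d15:-→d16:H3→d17:-→d18:-→d19:-→d20:H5  best=H5
  ? 219.67.0.0  path d0:-→d1:-→d2:-→d3:-→d4:-→d5:-→d6:-→d7:-→d8:-→d9:-→d10:-→d11:-→d12:-→d13:-→d14:-→d15:-→d16:H1  best=H1
  + 124.0.0.0/8 (H3) depth=8
  ? 85.120.160.13  path d0:-→d1:-→d2:-→d3:H1→d4:-→d5:-  best=H1
  ? 82.167.0.16  path d0:-→d1:-→d2:-→d3:H1→d4:-→d5:-→d6:-→d7:-→d8:-→d9:-→d10:-→d11:-→d12:-→d13:-→d14:-→d15:-→d16:H3→d17:-  best=H3
  + 82.160.0.0/12 (H7) depth=12
  + 82.167.71.0/24 (H5) depth=24
  - 82.167.0.0/16 clear@16
  ? 219.67.0.43  path d0:-→d1:-→d2:-→d3:-→d4:-→d5:-→d6:-→d7:-→d8:-→d9:-→d10:-→d11:-→d12:-→d13:-→d14:-→d15:-→d16:H1  best=H1
  + 82.0.0.0/8 (H7) depth=8
  + 156.133.0.0/16 (H2) depth=16
  - 156.133.0.0/16 clear@16
  + 219.0.0.0/8 (H2) depth=8
  ? 82.167.66.235  path d0:-→d1:-→d2:-→d3:H1→d4:-→d5:-→d6:-→d7:-→d8:H7→d9:-→d10:-→d11:-→d12:H7→d13:-→d14:-→d15:-→d16:-→d17:-→d18:-→d19:-→d20:H5→d21:-  best=H5
  ? 124.0.67.51  path d0:-→d1:-→d2:-→d3:H1→d4:-→d5:-→d6:-→d7:-→d8:H3  best=H3
  - 96.0.0.0/3 clear@3
  + 156.133.66.240/28 (H2) depth=28

== LOOKUPS ==
["H4","H4","H5","H5","H1","H1","H3","H1","H5","H3"]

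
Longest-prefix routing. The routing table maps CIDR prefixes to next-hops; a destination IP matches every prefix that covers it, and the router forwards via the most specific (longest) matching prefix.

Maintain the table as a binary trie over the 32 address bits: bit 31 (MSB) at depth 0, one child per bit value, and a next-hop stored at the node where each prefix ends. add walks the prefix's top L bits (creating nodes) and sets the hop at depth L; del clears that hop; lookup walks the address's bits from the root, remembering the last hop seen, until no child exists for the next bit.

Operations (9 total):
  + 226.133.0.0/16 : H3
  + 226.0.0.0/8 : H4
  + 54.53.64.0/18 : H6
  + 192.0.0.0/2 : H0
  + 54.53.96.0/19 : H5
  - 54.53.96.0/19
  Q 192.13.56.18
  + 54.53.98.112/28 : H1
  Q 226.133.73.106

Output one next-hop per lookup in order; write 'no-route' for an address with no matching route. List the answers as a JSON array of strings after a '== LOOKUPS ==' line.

Process each operation:
  + 226.133.0.0/16 (H3) depth=16
  + 226.0.0.0/8 (H4) depth=8
  + 54.53.64.0/18 (H6) depth=18
  + 192.0.0.0/2 (H0) depth=2
  + 54.53.96.0/19 (H5) depth=19
  - 54.53.96.0/19 clear@19
  ? 192.13.56.18  path d0:-→d1:-→d2:H0  best=H0
  + 54.53.98.112/28 (H1) depth=28
  ? 226.133.73.106  path d0:-→d1:-→d2:H0→d3:-→d4:-→d5:-→d6:-→d7:-→d8:H4→d9:-→d10:-→d11:-→d12:-→d13:-→d14:-→d15:-→d16:H3  best=H3

== LOOKUPS ==
["H0","H3"]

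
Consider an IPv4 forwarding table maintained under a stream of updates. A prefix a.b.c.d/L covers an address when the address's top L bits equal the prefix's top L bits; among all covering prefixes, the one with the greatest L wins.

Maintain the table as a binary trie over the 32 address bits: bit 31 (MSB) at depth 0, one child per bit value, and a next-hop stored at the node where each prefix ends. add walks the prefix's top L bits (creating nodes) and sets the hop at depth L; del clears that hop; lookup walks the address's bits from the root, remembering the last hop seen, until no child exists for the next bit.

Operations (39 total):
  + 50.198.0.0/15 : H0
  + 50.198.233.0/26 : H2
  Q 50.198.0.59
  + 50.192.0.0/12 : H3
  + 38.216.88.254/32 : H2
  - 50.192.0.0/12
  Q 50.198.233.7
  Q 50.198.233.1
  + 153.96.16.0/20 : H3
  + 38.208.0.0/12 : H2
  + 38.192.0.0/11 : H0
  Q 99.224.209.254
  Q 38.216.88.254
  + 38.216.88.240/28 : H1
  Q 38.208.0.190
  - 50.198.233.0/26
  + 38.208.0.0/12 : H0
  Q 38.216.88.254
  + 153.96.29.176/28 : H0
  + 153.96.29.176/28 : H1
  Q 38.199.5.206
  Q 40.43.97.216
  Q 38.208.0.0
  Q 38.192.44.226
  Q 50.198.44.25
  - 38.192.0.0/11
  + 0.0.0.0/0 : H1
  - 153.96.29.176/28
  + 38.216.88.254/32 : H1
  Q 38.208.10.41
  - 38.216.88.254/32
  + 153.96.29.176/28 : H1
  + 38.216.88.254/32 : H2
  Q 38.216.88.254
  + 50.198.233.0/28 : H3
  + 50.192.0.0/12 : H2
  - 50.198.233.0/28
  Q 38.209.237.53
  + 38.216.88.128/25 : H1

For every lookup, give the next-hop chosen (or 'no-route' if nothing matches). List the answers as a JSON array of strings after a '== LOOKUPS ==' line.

Process each operation:
  add 50.198.0.0/15 -> H0 at depth 15
  add 50.198.233.0/26 -> H2 at depth 26
  ? 50.198.0.59  path d0:-→d1:-→d2:-→d3:-→d4:-→d5:-→d6:-→d7:-→d8:-→d9:-→d10:-→d11:-→d12:-→d13:-→d14:-→d15:H0→d16:-  best=H0
  add 50.192.0.0/12 -> H3 at depth 12
  add 38.216.88.254/32 -> H2 at depth 32
  del 50.192.0.0/12 (clear depth 12)
  ? 50.198.233.7  path d0:-→d1:-→d2:-→d3:-→d4:-→d5:-→d6:-→d7:-→d8:-→d9:-→d10:-→d11:-→d12:-→d13:-→d14:-→d15:H0→d16:-→d17:-→d18:-→d19:-→d20:-→d21:-→d22:-→d23:-→d24:-→d25:-→d26:H2  best=H2
  ? 50.198.233.1  path d0:-→d1:-→d2:-→d3:-→d4:-→d5:-→d6:-→d7:-→d8:-→d9:-→d10:-→d11:-→d12:-→d13:-→d14:-→d15:H0→d16:-→d17:-→d18:-→d19:-→d20:-→d21:-→d22:-→d23:-→d24:-→d25:-→d26:H2  best=H2
  add 153.96.16.0/20 -> H3 at depth 20
  add 38.208.0.0/12 -> H2 at depth 12
  add 38.192.0.0/11 -> H0 at depth 11
  ? 99.224.209.254  path d0:-→d1:-  best=no-route
  ? 38.216.88.254  path d0:-→d1:-→d2:-→d3:-→d4:-→d5:-→d6:-→d7:-→d8:-→d9:-→d10:-→d11:H0→d12:H2→d13:-→d14:-→d15:-→d16:-→d17:-→d18:-→d19:-→d20:-→d21:-→d22:-→d23:-→d24:-→d25:-→d26:-→d27:-→d28:-→d29:-→d30:-→d31:-→d32:H2  best=H2
  add 38.216.88.240/28 -> H1 at depth 28
  ? 38.208.0.190  path d0:-→d1:-→d2:-→d3:-→d4:-→d5:-→d6:-→d7:-→d8:-→d9:-→d10:-→d11:H0→d12:H2  best=H2
  del 50.198.233.0/26 (clear depth 26)
  add 38.208.0.0/12 -> H0 at depth 12
  ? 38.216.88.254  path d0:-→d1:-→d2:-→d3:-→d4:-→d5:-→d6:-→d7:-→d8:-→d9:-→d10:-→d11:H0→d12:H0→d13:-→d14:-→d15:-→d16:-→d17:-→d18:-→d19:-→d20:-→d21:-→d22:-→d23:-→d24:-→d25:-→d26:-→d27:-→d28:H1→d29:-→d30:-→d31:-→d32:H2  best=H2
  add 153.96.29.176/28 -> H0 at depth 28
  add 153.96.29.176/28 -> H1 at depth 28
  ? 38.199.5.206  path d0:-→d1:-→d2:-→d3:-→d4:-→d5:-→d6:-→d7:-→d8:-→d9:-→d10:-→d11:H0  best=H0
  ? 40.43.97.216  path d0:-→d1:-→d2:-→d3:-→d4:-  best=no-route
  ? 38.208.0.0  path d0:-→d1:-→d2:-→d3:-→d4:-→d5:-→d6:-→d7:-→d8:-→d9:-→d10:-→d11:H0→d12:H0  best=H0
  ? 38.192.44.226  path d0:-→d1:-→d2:-→d3:-→d4:-→d5:-→d6:-→d7:-→d8:-→d9:-→d10:-→d11:H0  best=H0
  ? 50.198.44.25  path d0:-→d1:-→d2:-→d3:-→d4:-→d5:-→d6:-→d7:-→d8:-→d9:-→d10:-→d11:-→d12:-→d13:-→d14:-→d15:H0→d16:-  best=H0
  del 38.192.0.0/11 (clear depth 11)
  add 0.0.0.0/0 -> H1 at depth 0
  del 153.96.29.176/28 (clear depth 28)
  add 38.216.88.254/32 -> H1 at depth 32
  ? 38.208.10.41  path d0:H1→d1:-→d2:-→d3:-→d4:-→d5:-→d6:-→d7:-→d8:-→d9:-→d10:-→d11:-→d12:H0  best=H0
  del 38.216.88.254/32 (clear depth 32)
  add 153.96.29.176/28 -> H1 at depth 28
  add 38.216.88.254/32 -> H2 at depth 32
  ? 38.216.88.254  path d0:H1→d1:-→d2:-→d3:-→d4:-→d5:-→d6:-→d7:-→d8:-→d9:-→d10:-→d11:-→d12:H0→d13:-→d14:-→d15:-→d16:-→d17:-→d18:-→d19:-→d20:-→d21:-→d22:-→d23:-→d24:-→d25:-→d26:-→d27:-→d28:H1→d29:-→d30:-→d31:-→d32:H2  best=H2
  add 50.198.233.0/28 -> H3 at depth 28
  add 50.192.0.0/12 -> H2 at depth 12
  del 50.198.233.0/28 (clear depth 28)
  ? 38.209.237.53  path d0:H1→d1:-→d2:-→d3:-→d4:-→d5:-→d6:-→d7:-→d8:-→d9:-→d10:-→d11:-→d12:H0  best=H0
  add 38.216.88.128/25 -> H1 at depth 25

== LOOKUPS ==
["H0","H2","H2","no-route","H2","H2","H2","H0","no-route","H0","H0","H0","H0","H2","H0"]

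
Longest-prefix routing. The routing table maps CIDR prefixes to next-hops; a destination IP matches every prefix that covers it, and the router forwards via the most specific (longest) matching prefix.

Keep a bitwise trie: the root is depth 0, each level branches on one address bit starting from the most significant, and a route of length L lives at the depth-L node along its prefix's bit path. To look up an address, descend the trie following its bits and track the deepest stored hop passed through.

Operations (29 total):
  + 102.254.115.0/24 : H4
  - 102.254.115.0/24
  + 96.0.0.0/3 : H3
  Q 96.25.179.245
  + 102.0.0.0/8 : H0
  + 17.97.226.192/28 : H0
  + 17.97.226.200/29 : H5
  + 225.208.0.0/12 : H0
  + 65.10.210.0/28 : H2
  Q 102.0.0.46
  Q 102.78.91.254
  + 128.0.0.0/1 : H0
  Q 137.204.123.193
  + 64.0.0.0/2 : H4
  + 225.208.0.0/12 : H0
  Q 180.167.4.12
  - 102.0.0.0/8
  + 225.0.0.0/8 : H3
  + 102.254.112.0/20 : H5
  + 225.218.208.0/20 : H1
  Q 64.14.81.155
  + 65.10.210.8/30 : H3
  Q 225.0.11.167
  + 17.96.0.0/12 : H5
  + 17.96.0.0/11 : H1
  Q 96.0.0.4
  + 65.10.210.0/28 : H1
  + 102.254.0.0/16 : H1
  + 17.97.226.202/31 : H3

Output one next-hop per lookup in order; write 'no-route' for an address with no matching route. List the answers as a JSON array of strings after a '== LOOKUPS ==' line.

Process each operation:
  add 102.254.115.0/24 -> H4 at depth 24
  del 102.254.115.0/24 (clear depth 24)
  add 96.0.0.0/3 -> H3 at depth 3
  lookup 96.25.179.245: bits 01100 walk d0:-→d1:-→d2:-→d3:H3→d4:-→d5:- -> H3
  add 102.0.0.0/8 -> H0 at depth 8
  add 17.97.226.192/28 -> H0 at depth 28
  add 17.97.226.200/29 -> H5 at depth 29
  add 225.208.0.0/12 -> H0 at depth 12
  add 65.10.210.0/28 -> H2 at depth 28
  lookup 102.0.0.46: bits 01100110 walk d0:-→d1:-→d2:-→d3:H3→d4:-→d5:-→d6:-→d7:-→d8:H0 -> H0
  lookup 102.78.91.254: bits 01100110 walk d0:-→d1:-→d2:-→d3:H3→d4:-→d5:-→d6:-→d7:-→d8:H0 -> H0
  add 128.0.0.0/1 -> H0 at depth 1
  lookup 137.204.123.193: bits 1 walk d0:-→d1:H0 -> H0
  add 64.0.0.0/2 -> H4 at depth 2
  add 225.208.0.0/12 -> H0 at depth 12
  lookup 180.167.4.12: bits 1 walk d0:-→d1:H0 -> H0
  del 102.0.0.0/8 (clear depth 8)
  add 225.0.0.0/8 -> H3 at depth 8
  add 102.254.112.0/20 -> H5 at depth 20
  add 225.218.208.0/20 -> H1 at depth 20
  lookup 64.14.81.155: bits 0100000 walk d0:-→d1:-→d2:H4→d3:-→d4:-→d5:-→d6:-→d7:- -> H4
  add 65.10.210.8/30 -> H3 at depth 30
  lookup 225.0.11.167: bits 11100001 walk d0:-→d1:H0→d2:-→d3:-→d4:-→d5:-→d6:-→d7:-→d8:H3 -> H3
  add 17.96.0.0/12 -> H5 at depth 12
  add 17.96.0.0/11 -> H1 at depth 11
  lookup 96.0.0.4: bits 01100 walk d0:-→d1:-→d2:H4→d3:H3→d4:-→d5:- -> H3
  add 65.10.210.0/28 -> H1 at depth 28
  add 102.254.0.0/16 -> H1 at depth 16
  add 17.97.226.202/31 -> H3 at depth 31

== LOOKUPS ==
["H3","H0","H0","H0","H0","H4","H3","H3"]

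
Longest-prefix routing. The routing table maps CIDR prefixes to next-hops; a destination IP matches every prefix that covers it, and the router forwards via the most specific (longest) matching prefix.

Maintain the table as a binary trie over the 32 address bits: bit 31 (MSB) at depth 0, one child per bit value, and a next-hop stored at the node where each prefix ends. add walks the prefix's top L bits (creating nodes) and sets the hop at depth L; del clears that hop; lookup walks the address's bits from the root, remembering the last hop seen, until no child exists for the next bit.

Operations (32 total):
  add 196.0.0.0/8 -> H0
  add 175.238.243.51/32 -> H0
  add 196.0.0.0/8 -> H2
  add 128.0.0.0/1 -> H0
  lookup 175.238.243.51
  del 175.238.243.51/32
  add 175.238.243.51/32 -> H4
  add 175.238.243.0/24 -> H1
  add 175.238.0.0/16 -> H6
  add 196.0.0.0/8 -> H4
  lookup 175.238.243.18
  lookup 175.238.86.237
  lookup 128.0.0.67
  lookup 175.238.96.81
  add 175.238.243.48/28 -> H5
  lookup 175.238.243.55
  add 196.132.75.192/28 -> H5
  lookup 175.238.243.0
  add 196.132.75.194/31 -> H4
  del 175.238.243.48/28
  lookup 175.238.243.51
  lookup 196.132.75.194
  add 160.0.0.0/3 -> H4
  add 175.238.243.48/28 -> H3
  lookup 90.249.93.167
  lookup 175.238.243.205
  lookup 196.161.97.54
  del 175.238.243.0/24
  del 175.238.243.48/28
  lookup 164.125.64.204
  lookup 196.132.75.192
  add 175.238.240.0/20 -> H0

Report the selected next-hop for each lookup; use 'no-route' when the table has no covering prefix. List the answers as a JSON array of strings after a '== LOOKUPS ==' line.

Apply in order:
  + 196.0.0.0/8 (H0) depth=8
  + 175.238.243.51/32 (H0) depth=32
  + 196.0.0.0/8 (H2) depth=8
  + 128.0.0.0/1 (H0) depth=1
  Q 175.238.243.51: descend 10101111111011101111001100110011 ; hops seen [H0,H0] ; pick H0
  del 175.238.243.51/32 (clear depth 32)
  + 175.238.243.51/32 (H4) depth=32
  + 175.238.243.0/24 (H1) depth=24
  + 175.238.0.0/16 (H6) depth=16
  + 196.0.0.0/8 (H4) depth=8
  Q 175.238.243.18: descend 10101111111011101111001100 ; hops seen [H0,H6,H1] ; pick H1
  Q 175.238.86.237: descend 1010111111101110 ; hops seen [H0,H6] ; pick H6
  Q 128.0.0.67: descend 10 ; hops seen [H0] ; pick H0
  Q 175.238.96.81: descend 1010111111101110 ; hops seen [H0,H6] ; pick H6
  + 175.238.243.48/28 (H5) depth=28
  Q 175.238.243.55: descend 10101111111011101111001100110 ; hops seen [H0,H6,H1,H5] ; pick H5
  + 196.132.75.192/28 (H5) depth=28
  Q 175.238.243.0: descend 10101111111011101111001100 ; hops seen [H0,H6,H1] ; pick H1
  + 196.132.75.194/31 (H4) depth=31
  del 175.238.243.48/28 (clear depth 28)
  Q 175.238.243.51: descend 10101111111011101111001100110011 ; hops seen [H0,H6,H1,H4] ; pick H4
  Q 196.132.75.194: descend 1100010010000100010010111100001 ; hops seen [H0,H4,H5,H4] ; pick H4
  + 160.0.0.0/3 (H4) depth=3
  + 175.238.243.48/28 (H3) depth=28
  Q 90.249.93.167: descend ε ; hops seen [∅] ; pick no-route
  Q 175.238.243.205: descend 101011111110111011110011 ; hops seen [H0,H4,H6,H1] ; pick H1
  Q 196.161.97.54: descend 1100010010 ; hops seen [H0,H4] ; pick H4
  del 175.238.243.0/24 (clear depth 24)
  del 175.238.243.48/28 (clear depth 28)
  Q 164.125.64.204: descend 1010 ; hops seen [H0,H4] ; pick H4
  Q 196.132.75.192: descend 110001001000010001001011110000 ; hops seen [H0,H4,H5] ; pick H5
  + 175.238.240.0/20 (H0) depth=20

== LOOKUPS ==
["H0","H1","H6","H0","H6","H5","H1","H4","H4","no-route","H1","H4","H4","H5"]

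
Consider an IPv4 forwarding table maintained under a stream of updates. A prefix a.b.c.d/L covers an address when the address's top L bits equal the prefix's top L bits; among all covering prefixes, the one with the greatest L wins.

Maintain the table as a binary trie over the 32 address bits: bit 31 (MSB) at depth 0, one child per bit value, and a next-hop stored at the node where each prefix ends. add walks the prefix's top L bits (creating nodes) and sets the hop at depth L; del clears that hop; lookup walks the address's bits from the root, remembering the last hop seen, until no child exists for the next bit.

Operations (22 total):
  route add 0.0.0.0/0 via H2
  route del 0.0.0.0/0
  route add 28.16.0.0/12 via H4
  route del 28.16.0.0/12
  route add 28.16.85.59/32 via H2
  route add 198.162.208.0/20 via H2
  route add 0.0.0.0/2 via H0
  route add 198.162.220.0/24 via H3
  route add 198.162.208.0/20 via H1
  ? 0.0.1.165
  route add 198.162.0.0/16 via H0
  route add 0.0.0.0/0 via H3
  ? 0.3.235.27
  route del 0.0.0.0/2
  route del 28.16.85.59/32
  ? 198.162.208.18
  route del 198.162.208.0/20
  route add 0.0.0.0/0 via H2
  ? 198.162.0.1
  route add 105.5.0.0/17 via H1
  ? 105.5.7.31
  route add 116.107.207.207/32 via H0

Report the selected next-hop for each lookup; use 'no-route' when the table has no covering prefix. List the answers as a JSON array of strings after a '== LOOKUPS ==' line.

Process each operation:
  + 0.0.0.0/0 (H2) depth=0
  del 0.0.0.0/0 (clear depth 0)
  + 28.16.0.0/12 (H4) depth=12
  del 28.16.0.0/12 (clear depth 12)
  + 28.16.85.59/32 (H2) depth=32
  + 198.162.208.0/20 (H2) depth=20
  + 0.0.0.0/2 (H0) depth=2
  + 198.162.220.0/24 (H3) depth=24
  + 198.162.208.0/20 (H1) depth=20
  Q 0.0.1.165: descend 000 ; hops seen [H0] ; pick H0
  + 198.162.0.0/16 (H0) depth=16
  + 0.0.0.0/0 (H3) depth=0
  Q 0.3.235.27: descend 000 ; hops seen [H3,H0] ; pick H0
  del 0.0.0.0/2 (clear depth 2)
  del 28.16.85.59/32 (clear depth 32)
  Q 198.162.208.18: descend 11000110101000101101 ; hops seen [H3,H0,H1] ; pick H1
  del 198.162.208.0/20 (clear depth 20)
  + 0.0.0.0/0 (H2) depth=0
  Q 198.162.0.1: descend 1100011010100010 ; hops seen [H2,H0] ; pick H0
  + 105.5.0.0/17 (H1) depth=17
  Q 105.5.7.31: descend 01101001000001010 ; hops seen [H2,H1] ; pick H1
  + 116.107.207.207/32 (H0) depth=32

== LOOKUPS ==
["H0","H0","H1","H0","H1"]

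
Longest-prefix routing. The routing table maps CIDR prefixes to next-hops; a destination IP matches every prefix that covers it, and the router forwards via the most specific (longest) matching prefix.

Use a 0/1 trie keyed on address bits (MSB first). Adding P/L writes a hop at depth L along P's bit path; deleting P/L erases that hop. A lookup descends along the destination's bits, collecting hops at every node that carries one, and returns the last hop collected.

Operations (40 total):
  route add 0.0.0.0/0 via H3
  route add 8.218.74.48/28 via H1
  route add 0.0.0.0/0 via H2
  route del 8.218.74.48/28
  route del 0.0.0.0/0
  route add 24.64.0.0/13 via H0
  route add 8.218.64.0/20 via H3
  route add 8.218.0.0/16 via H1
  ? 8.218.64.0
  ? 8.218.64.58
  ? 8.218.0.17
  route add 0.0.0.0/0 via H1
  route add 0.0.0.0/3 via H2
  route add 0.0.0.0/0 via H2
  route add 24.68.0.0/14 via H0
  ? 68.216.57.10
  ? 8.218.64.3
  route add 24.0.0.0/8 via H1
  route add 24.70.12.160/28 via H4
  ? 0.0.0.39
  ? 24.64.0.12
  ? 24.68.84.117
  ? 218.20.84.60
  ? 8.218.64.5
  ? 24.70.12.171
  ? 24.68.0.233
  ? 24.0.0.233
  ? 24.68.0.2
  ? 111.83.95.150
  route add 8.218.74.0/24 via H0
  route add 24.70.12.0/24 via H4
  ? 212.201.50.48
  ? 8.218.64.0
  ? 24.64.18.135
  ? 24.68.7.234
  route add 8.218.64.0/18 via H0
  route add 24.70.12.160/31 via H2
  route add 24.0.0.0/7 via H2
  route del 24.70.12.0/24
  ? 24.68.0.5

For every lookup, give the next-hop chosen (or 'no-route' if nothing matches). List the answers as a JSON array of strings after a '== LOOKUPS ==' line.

Trace:
  add 0.0.0.0/0 -> H3 at depth 0
  add 8.218.74.48/28 -> H1 at depth 28
  add 0.0.0.0/0 -> H2 at depth 0
  del 8.218.74.48/28 (clear depth 28)
  del 0.0.0.0/0 (clear depth 0)
  add 24.64.0.0/13 -> H0 at depth 13
  add 8.218.64.0/20 -> H3 at depth 20
  add 8.218.0.0/16 -> H1 at depth 16
  ? 8.218.64.0  path d0:-→d1:-→d2:-→d3:-→d4:-→d5:-→d6:-→d7:-→d8:-→d9:-→d10:-→d11:-→d12:-→d13:-→d14:-→d15:-→d16:H1→d17:-→d18:-→d19:-→d20:H3  best=H3
  ? 8.218.64.58  path d0:-→d1:-→d2:-→d3:-→d4:-→d5:-→d6:-→d7:-→d8:-→d9:-→d10:-→d11:-→d12:-→d13:-→d14:-→d15:-→d16:H1→d17:-→d18:-→d19:-→d20:H3  best=H3
  ? 8.218.0.17  path d0:-→d1:-→d2:-→d3:-→d4:-→d5:-→d6:-→d7:-→d8:-→d9:-→d10:-→d11:-→d12:-→d13:-→d14:-→d15:-→d16:H1→d17:-  best=H1
  add 0.0.0.0/0 -> H1 at depth 0
  add 0.0.0.0/3 -> H2 at depth 3
  add 0.0.0.0/0 -> H2 at depth 0
  add 24.68.0.0/14 -> H0 at depth 14
  ? 68.216.57.10  path d0:H2→d1:-  best=H2
  ? 8.218.64.3  path d0:H2→d1:-→d2:-→d3:H2→d4:-→d5:-→d6:-→d7:-→d8:-→d9:-→d10:-→d11:-→d12:-→d13:-→d14:-→d15:-→d16:H1→d17:-→d18:-→d19:-→d20:H3  best=H3
  add 24.0.0.0/8 -> H1 at depth 8
  add 24.70.12.160/28 -> H4 at depth 28
  ? 0.0.0.39  path d0:H2→d1:-→d2:-→d3:H2→d4:-  best=H2
  ? 24.64.0.12  path d0:H2→d1:-→d2:-→d3:H2→d4:-→d5:-→d6:-→d7:-→d8:H1→d9:-→d10:-→d11:-→d12:-→d13:H0  best=H0
  ? 24.68.84.117  path d0:H2→d1:-→d2:-→d3:H2→d4:-→d5:-→d6:-→d7:-→d8:H1→d9:-→d10:-→d11:-→d12:-→d13:H0→d14:H0  best=H0
  ? 218.20.84.60  path d0:H2  best=H2
  ? 8.218.64.5  path d0:H2→d1:-→d2:-→d3:H2→d4:-→d5:-→d6:-→d7:-→d8:-→d9:-→d10:-→d11:-→d12:-→d13:-→d14:-→d15:-→d16:H1→d17:-→d18:-→d19:-→d20:H3  best=H3
  ? 24.70.12.171  path d0:H2→d1:-→d2:-→d3:H2→d4:-→d5:-→d6:-→d7:-→d8:H1→d9:-→d10:-→d11:-→d12:-→d13:H0→d14:H0→d15:-→d16:-→d17:-→d18:-→d19:-→d20:-→d21:-→d22:-→d23:-→d24:-→d25:-→d26:-→d27:-→d28:H4  best=H4
  ? 24.68.0.233  path d0:H2→d1:-→d2:-→d3:H2→d4:-→d5:-→d6:-→d7:-→d8:H1→d9:-→d10:-→d11:-→d12:-→d13:H0→d14:H0  best=H0
  ? 24.0.0.233  path d0:H2→d1:-→d2:-→d3:H2→d4:-→d5:-→d6:-→d7:-→d8:H1→d9:-  best=H1
  ? 24.68.0.2  path d0:H2→d1:-→d2:-→d3:H2→d4:-→d5:-→d6:-→d7:-→d8:H1→d9:-→d10:-→d11:-→d12:-→d13:H0→d14:H0  best=H0
  ? 111.83.95.150  path d0:H2→d1:-  best=H2
  add 8.218.74.0/24 -> H0 at depth 24
  add 24.70.12.0/24 -> H4 at depth 24
  ? 212.201.50.48  path d0:H2  best=H2
  ? 8.218.64.0  path d0:H2→d1:-→d2:-→d3:H2→d4:-→d5:-→d6:-→d7:-→d8:-→d9:-→d10:-→d11:-→d12:-→d13:-→d14:-→d15:-→d16:H1→d17:-→d18:-→d19:-→d20:H3  best=H3
  ? 24.64.18.135  path d0:H2→d1:-→d2:-→d3:H2→d4:-→d5:-→d6:-→d7:-→d8:H1→d9:-→d10:-→d11:-→d12:-→d13:H0  best=H0
  ? 24.68.7.234  path d0:H2→d1:-→d2:-→d3:H2→d4:-→d5:-→d6:-→d7:-→d8:H1→d9:-→d10:-→d11:-→d12:-→d13:H0→d14:H0  best=H0
  add 8.218.64.0/18 -> H0 at depth 18
  add 24.70.12.160/31 -> H2 at depth 31
  add 24.0.0.0/7 -> H2 at depth 7
  del 24.70.12.0/24 (clear depth 24)
  ? 24.68.0.5  path d0:H2→d1:-→d2:-→d3:H2→d4:-→d5:-→d6:-→d7:H2→d8:H1→d9:-→d10:-→d11:-→d12:-→d13:H0→d14:H0  best=H0

== LOOKUPS ==
["H3","H3","H1","H2","H3","H2","H0","H0","H2","H3","H4","H0","H1","H0","H2","H2","H3","H0","H0","H0"]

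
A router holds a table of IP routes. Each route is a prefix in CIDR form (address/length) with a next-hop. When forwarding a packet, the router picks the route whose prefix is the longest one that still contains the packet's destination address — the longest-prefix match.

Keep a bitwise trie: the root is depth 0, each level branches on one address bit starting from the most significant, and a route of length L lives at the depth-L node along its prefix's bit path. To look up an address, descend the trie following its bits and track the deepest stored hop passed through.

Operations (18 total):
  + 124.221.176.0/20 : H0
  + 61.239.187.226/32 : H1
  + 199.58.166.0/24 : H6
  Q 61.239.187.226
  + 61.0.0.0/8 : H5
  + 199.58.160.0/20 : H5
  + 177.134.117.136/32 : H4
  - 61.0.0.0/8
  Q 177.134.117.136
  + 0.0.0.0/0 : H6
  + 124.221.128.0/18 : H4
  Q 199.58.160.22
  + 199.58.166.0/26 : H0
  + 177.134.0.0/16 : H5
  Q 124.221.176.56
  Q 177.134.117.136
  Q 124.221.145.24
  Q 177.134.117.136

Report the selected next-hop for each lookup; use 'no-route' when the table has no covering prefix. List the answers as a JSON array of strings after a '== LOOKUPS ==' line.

Trace:
  + 124.221.176.0/20 (H0) depth=20
  + 61.239.187.226/32 (H1) depth=32
  + 199.58.166.0/24 (H6) depth=24
  lookup 61.239.187.226: bits 00111101111011111011101111100010 walk d0:-→d1:-→d2:-→d3:-→d4:-→d5:-→d6:-→d7:-→d8:-→d9:-→d10:-→d11:-→d12:-→d13:-→d14:-→d15:-→d16:-→d17:-→d18:-→d19:-→d20:-→d21:-→d22:-→d23:-→d24:-→d25:-→d26:-→d27:-→d28:-→d29:-→d30:-→d31:-→d32:H1 -> H1
  + 61.0.0.0/8 (H5) depth=8
  + 199.58.160.0/20 (H5) depth=20
  + 177.134.117.136/32 (H4) depth=32
  del 61.0.0.0/8 (clear depth 8)
  lookup 177.134.117.136: bits 10110001100001100111010110001000 walk d0:-→d1:-→d2:-→d3:-→d4:-→d5:-→d6:-→d7:-→d8:-→d9:-→d10:-→d11:-→d12:-→d13:-→d14:-→d15:-→d16:-→d17:-→d18:-→d19:-→d20:-→d21:-→d22:-→d23:-→d24:-→d25:-→d26:-→d27:-→d28:-→d29:-→d30:-→d31:-→d32:H4 -> H4
  + 0.0.0.0/0 (H6) depth=0
  + 124.221.128.0/18 (H4) depth=18
  lookup 199.58.160.22: bits 110001110011101010100 walk d0:H6→d1:-→d2:-→d3:-→d4:-→d5:-→d6:-→d7:-→d8:-→d9:-→d10:-→d11:-→d12:-→d13:-→d14:-→d15:-→d16:-→d17:-→d18:-→d19:-→d20:H5→d21:- -> H5
  + 199.58.166.0/26 (H0) depth=26
  + 177.134.0.0/16 (H5) depth=16
  lookup 124.221.176.56: bits 01111100110111011011 walk d0:H6→d1:-→d2:-→d3:-→d4:-→d5:-→d6:-→d7:-→d8:-→d9:-→d10:-→d11:-→d12:-→d13:-→d14:-→d15:-→d16:-→d17:-→d18:H4→d19:-→d20:H0 -> H0
  lookup 177.134.117.136: bits 10110001100001100111010110001000 walk d0:H6→d1:-→d2:-→d3:-→d4:-→d5:-→d6:-→d7:-→d8:-→d9:-→d10:-→d11:-→d12:-→d13:-→d14:-→d15:-→d16:H5→d17:-→d18:-→d19:-→d20:-→d21:-→d22:-→d23:-→d24:-→d25:-→d26:-→d27:-→d28:-→d29:-→d30:-→d31:-→d32:H4 -> H4
  lookup 124.221.145.24: bits 011111001101110110 walk d0:H6→d1:-→d2:-→d3:-→d4:-→d5:-→d6:-→d7:-→d8:-→d9:-→d10:-→d11:-→d12:-→d13:-→d14:-→d15:-→d16:-→d17:-→d18:H4 -> H4
  lookup 177.134.117.136: bits 10110001100001100111010110001000 walk d0:H6→d1:-→d2:-→d3:-→d4:-→d5:-→d6:-→d7:-→d8:-→d9:-→d10:-→d11:-→d12:-→d13:-→d14:-→d15:-→d16:H5→d17:-→d18:-→d19:-→d20:-→d21:-→d22:-→d23:-→d24:-→d25:-→d26:-→d27:-→d28:-→d29:-→d30:-→d31:-→d32:H4 -> H4

== LOOKUPS ==
["H1","H4","H5","H0","H4","H4","H4"]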